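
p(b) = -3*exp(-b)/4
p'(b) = 3*exp(-b)/4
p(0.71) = -0.37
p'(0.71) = 0.37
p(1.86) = -0.12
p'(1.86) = 0.12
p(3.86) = -0.02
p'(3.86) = 0.02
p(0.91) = -0.30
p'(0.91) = 0.30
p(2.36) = -0.07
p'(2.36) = 0.07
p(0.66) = -0.39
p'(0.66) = 0.39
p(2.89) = -0.04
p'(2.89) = 0.04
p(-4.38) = -59.88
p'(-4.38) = 59.88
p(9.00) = 0.00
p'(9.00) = 0.00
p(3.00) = -0.04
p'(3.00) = 0.04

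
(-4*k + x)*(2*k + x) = -8*k^2 - 2*k*x + x^2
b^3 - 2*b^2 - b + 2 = (b - 2)*(b - 1)*(b + 1)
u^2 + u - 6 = (u - 2)*(u + 3)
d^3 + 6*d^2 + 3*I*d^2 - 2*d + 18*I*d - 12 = (d + 6)*(d + I)*(d + 2*I)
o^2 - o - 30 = (o - 6)*(o + 5)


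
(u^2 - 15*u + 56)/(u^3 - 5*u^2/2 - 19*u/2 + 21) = 2*(u^2 - 15*u + 56)/(2*u^3 - 5*u^2 - 19*u + 42)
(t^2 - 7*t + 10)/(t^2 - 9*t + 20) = (t - 2)/(t - 4)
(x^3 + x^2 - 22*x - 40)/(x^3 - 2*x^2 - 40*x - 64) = (x - 5)/(x - 8)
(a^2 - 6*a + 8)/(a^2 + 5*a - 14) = (a - 4)/(a + 7)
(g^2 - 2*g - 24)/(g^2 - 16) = (g - 6)/(g - 4)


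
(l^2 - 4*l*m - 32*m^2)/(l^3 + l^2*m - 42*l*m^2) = (l^2 - 4*l*m - 32*m^2)/(l*(l^2 + l*m - 42*m^2))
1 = 1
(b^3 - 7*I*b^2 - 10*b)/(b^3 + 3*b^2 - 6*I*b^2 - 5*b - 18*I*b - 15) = b*(b - 2*I)/(b^2 + b*(3 - I) - 3*I)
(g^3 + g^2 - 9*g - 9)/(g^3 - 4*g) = (g^3 + g^2 - 9*g - 9)/(g*(g^2 - 4))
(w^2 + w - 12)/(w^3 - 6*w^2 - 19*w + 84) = 1/(w - 7)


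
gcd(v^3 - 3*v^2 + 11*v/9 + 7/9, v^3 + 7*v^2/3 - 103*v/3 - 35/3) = v + 1/3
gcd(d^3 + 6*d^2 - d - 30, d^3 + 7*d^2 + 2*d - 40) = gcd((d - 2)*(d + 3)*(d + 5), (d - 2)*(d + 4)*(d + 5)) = d^2 + 3*d - 10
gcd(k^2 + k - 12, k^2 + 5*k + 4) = k + 4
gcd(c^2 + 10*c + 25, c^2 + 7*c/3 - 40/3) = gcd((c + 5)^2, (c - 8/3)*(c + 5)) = c + 5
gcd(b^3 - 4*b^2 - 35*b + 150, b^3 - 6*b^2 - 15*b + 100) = b^2 - 10*b + 25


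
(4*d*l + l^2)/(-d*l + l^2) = (-4*d - l)/(d - l)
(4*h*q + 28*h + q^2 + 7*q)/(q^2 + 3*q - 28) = (4*h + q)/(q - 4)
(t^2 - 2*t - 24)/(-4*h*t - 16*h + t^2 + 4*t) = (t - 6)/(-4*h + t)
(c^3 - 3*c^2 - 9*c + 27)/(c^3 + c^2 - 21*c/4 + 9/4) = 4*(c^2 - 6*c + 9)/(4*c^2 - 8*c + 3)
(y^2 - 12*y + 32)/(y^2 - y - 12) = (y - 8)/(y + 3)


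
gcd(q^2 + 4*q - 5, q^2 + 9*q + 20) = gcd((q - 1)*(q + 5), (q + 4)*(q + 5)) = q + 5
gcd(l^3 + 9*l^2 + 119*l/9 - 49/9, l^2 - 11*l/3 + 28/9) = 1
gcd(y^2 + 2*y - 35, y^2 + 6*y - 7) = y + 7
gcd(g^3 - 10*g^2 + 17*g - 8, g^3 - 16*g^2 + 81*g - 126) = 1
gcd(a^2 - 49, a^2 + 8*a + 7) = a + 7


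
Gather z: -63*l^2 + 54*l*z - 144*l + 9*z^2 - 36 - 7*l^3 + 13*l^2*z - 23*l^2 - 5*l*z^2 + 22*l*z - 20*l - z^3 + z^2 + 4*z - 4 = -7*l^3 - 86*l^2 - 164*l - z^3 + z^2*(10 - 5*l) + z*(13*l^2 + 76*l + 4) - 40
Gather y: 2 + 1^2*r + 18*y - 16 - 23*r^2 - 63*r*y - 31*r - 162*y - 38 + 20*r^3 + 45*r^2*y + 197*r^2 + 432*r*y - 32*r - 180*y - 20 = 20*r^3 + 174*r^2 - 62*r + y*(45*r^2 + 369*r - 324) - 72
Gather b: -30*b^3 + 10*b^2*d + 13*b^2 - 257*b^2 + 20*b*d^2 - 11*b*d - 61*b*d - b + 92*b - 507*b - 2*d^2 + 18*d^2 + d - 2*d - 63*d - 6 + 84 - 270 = -30*b^3 + b^2*(10*d - 244) + b*(20*d^2 - 72*d - 416) + 16*d^2 - 64*d - 192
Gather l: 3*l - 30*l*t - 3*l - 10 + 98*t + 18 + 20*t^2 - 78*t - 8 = -30*l*t + 20*t^2 + 20*t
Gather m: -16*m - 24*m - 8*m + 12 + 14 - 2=24 - 48*m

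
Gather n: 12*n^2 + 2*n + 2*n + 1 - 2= 12*n^2 + 4*n - 1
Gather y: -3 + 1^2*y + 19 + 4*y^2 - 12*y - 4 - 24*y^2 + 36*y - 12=-20*y^2 + 25*y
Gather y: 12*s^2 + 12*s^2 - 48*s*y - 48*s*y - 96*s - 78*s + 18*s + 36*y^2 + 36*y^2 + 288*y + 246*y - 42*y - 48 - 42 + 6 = 24*s^2 - 156*s + 72*y^2 + y*(492 - 96*s) - 84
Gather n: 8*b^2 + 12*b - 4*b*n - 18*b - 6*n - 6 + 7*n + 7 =8*b^2 - 6*b + n*(1 - 4*b) + 1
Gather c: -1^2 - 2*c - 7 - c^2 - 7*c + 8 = -c^2 - 9*c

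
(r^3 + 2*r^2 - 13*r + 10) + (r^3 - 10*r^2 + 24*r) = 2*r^3 - 8*r^2 + 11*r + 10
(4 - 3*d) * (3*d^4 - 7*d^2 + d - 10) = -9*d^5 + 12*d^4 + 21*d^3 - 31*d^2 + 34*d - 40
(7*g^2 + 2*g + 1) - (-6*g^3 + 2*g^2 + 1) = 6*g^3 + 5*g^2 + 2*g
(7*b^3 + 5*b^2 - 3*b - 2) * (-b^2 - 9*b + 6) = -7*b^5 - 68*b^4 + 59*b^2 - 12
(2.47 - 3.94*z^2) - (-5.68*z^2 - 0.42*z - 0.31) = 1.74*z^2 + 0.42*z + 2.78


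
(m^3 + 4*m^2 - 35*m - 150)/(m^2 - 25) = (m^2 - m - 30)/(m - 5)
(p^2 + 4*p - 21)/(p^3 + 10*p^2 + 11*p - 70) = (p - 3)/(p^2 + 3*p - 10)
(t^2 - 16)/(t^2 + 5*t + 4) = (t - 4)/(t + 1)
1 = 1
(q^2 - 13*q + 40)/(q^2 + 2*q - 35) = (q - 8)/(q + 7)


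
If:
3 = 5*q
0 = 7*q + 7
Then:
No Solution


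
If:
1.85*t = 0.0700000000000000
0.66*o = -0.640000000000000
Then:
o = -0.97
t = 0.04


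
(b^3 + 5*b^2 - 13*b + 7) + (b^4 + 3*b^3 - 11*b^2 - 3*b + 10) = b^4 + 4*b^3 - 6*b^2 - 16*b + 17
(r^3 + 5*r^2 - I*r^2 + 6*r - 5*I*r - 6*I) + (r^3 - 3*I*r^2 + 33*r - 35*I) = 2*r^3 + 5*r^2 - 4*I*r^2 + 39*r - 5*I*r - 41*I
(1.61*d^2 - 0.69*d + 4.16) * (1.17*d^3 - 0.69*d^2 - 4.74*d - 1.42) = 1.8837*d^5 - 1.9182*d^4 - 2.2881*d^3 - 1.886*d^2 - 18.7386*d - 5.9072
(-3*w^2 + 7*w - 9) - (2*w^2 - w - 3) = -5*w^2 + 8*w - 6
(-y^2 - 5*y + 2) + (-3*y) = -y^2 - 8*y + 2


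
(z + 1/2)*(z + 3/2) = z^2 + 2*z + 3/4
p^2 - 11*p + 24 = (p - 8)*(p - 3)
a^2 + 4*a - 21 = (a - 3)*(a + 7)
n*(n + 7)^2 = n^3 + 14*n^2 + 49*n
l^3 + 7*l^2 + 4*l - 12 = (l - 1)*(l + 2)*(l + 6)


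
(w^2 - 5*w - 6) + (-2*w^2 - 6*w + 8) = -w^2 - 11*w + 2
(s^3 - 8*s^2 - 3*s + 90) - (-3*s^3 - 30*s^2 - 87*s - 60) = 4*s^3 + 22*s^2 + 84*s + 150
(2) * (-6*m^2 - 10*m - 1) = -12*m^2 - 20*m - 2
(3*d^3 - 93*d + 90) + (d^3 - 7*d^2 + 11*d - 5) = 4*d^3 - 7*d^2 - 82*d + 85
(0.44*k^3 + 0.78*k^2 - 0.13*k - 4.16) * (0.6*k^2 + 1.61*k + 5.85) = 0.264*k^5 + 1.1764*k^4 + 3.7518*k^3 + 1.8577*k^2 - 7.4581*k - 24.336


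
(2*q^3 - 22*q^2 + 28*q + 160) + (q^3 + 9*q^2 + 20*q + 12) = 3*q^3 - 13*q^2 + 48*q + 172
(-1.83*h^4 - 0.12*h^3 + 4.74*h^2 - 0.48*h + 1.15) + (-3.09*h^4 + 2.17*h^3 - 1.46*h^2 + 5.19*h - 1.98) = -4.92*h^4 + 2.05*h^3 + 3.28*h^2 + 4.71*h - 0.83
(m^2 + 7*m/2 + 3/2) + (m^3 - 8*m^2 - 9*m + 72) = m^3 - 7*m^2 - 11*m/2 + 147/2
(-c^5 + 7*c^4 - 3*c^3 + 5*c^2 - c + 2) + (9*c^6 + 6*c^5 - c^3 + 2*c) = 9*c^6 + 5*c^5 + 7*c^4 - 4*c^3 + 5*c^2 + c + 2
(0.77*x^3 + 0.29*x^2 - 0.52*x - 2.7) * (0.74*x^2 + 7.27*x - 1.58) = 0.5698*x^5 + 5.8125*x^4 + 0.5069*x^3 - 6.2366*x^2 - 18.8074*x + 4.266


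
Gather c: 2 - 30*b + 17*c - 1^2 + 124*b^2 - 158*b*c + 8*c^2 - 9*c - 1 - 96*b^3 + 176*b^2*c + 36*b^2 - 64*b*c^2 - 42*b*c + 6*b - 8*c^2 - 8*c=-96*b^3 + 160*b^2 - 64*b*c^2 - 24*b + c*(176*b^2 - 200*b)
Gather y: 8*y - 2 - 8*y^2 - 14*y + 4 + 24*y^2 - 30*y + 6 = 16*y^2 - 36*y + 8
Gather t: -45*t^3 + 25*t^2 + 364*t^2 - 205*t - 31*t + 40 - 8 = -45*t^3 + 389*t^2 - 236*t + 32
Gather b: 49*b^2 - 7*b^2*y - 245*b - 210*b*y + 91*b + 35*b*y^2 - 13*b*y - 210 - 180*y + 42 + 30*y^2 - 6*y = b^2*(49 - 7*y) + b*(35*y^2 - 223*y - 154) + 30*y^2 - 186*y - 168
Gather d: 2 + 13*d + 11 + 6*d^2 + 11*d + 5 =6*d^2 + 24*d + 18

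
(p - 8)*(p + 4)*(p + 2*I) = p^3 - 4*p^2 + 2*I*p^2 - 32*p - 8*I*p - 64*I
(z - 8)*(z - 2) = z^2 - 10*z + 16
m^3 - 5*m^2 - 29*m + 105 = (m - 7)*(m - 3)*(m + 5)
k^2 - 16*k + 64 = (k - 8)^2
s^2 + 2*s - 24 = (s - 4)*(s + 6)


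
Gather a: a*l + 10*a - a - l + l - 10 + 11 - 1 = a*(l + 9)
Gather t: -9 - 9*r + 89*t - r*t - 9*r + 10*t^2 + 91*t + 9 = -18*r + 10*t^2 + t*(180 - r)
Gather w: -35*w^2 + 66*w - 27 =-35*w^2 + 66*w - 27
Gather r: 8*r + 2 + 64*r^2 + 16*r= 64*r^2 + 24*r + 2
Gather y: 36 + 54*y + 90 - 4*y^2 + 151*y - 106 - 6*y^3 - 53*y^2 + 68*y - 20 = -6*y^3 - 57*y^2 + 273*y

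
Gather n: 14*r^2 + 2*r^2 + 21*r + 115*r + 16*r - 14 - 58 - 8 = 16*r^2 + 152*r - 80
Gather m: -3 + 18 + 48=63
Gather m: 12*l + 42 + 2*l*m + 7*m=12*l + m*(2*l + 7) + 42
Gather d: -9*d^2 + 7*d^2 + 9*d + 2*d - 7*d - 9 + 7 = -2*d^2 + 4*d - 2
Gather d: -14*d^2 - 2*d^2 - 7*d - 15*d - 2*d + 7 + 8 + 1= -16*d^2 - 24*d + 16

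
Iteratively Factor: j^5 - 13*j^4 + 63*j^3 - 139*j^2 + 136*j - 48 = (j - 4)*(j^4 - 9*j^3 + 27*j^2 - 31*j + 12) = (j - 4)*(j - 1)*(j^3 - 8*j^2 + 19*j - 12) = (j - 4)*(j - 3)*(j - 1)*(j^2 - 5*j + 4) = (j - 4)^2*(j - 3)*(j - 1)*(j - 1)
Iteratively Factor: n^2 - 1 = (n - 1)*(n + 1)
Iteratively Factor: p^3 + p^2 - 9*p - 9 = (p + 3)*(p^2 - 2*p - 3) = (p + 1)*(p + 3)*(p - 3)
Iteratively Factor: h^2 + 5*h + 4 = (h + 4)*(h + 1)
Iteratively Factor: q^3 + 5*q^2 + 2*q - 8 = (q - 1)*(q^2 + 6*q + 8) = (q - 1)*(q + 2)*(q + 4)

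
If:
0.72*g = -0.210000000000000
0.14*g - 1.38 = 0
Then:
No Solution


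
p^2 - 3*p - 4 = (p - 4)*(p + 1)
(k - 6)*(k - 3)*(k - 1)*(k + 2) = k^4 - 8*k^3 + 7*k^2 + 36*k - 36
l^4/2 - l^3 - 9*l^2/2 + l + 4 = (l/2 + 1)*(l - 4)*(l - 1)*(l + 1)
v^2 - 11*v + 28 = (v - 7)*(v - 4)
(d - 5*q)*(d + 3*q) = d^2 - 2*d*q - 15*q^2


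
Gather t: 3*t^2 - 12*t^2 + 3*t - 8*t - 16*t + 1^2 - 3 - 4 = -9*t^2 - 21*t - 6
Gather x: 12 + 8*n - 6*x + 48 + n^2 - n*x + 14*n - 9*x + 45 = n^2 + 22*n + x*(-n - 15) + 105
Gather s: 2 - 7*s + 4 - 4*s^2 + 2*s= -4*s^2 - 5*s + 6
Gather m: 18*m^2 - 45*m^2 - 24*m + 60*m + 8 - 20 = -27*m^2 + 36*m - 12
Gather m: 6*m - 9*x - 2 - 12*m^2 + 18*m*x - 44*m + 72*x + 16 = -12*m^2 + m*(18*x - 38) + 63*x + 14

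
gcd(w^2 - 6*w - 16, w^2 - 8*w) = w - 8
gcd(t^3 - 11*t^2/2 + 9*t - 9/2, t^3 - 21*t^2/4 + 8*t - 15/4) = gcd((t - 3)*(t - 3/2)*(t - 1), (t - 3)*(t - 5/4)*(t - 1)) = t^2 - 4*t + 3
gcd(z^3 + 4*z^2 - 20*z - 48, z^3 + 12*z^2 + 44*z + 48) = z^2 + 8*z + 12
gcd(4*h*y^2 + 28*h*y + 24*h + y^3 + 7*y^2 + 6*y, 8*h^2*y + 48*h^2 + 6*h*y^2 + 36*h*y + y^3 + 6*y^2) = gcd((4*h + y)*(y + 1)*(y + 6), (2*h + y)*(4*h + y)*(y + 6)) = 4*h*y + 24*h + y^2 + 6*y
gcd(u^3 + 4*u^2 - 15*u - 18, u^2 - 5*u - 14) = 1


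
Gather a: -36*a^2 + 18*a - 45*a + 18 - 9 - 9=-36*a^2 - 27*a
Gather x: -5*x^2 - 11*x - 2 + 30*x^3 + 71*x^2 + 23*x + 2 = 30*x^3 + 66*x^2 + 12*x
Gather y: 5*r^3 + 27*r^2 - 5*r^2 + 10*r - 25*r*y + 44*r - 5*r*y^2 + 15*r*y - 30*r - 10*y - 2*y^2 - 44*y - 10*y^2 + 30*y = 5*r^3 + 22*r^2 + 24*r + y^2*(-5*r - 12) + y*(-10*r - 24)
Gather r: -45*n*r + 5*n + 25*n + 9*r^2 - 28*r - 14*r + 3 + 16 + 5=30*n + 9*r^2 + r*(-45*n - 42) + 24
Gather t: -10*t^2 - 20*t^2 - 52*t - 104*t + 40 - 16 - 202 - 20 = -30*t^2 - 156*t - 198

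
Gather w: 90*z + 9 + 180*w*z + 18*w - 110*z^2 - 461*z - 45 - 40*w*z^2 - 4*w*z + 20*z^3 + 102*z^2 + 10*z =w*(-40*z^2 + 176*z + 18) + 20*z^3 - 8*z^2 - 361*z - 36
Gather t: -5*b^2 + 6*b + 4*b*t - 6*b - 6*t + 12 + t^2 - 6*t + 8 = -5*b^2 + t^2 + t*(4*b - 12) + 20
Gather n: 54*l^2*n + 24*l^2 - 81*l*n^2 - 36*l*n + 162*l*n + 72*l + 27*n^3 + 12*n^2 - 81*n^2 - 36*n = 24*l^2 + 72*l + 27*n^3 + n^2*(-81*l - 69) + n*(54*l^2 + 126*l - 36)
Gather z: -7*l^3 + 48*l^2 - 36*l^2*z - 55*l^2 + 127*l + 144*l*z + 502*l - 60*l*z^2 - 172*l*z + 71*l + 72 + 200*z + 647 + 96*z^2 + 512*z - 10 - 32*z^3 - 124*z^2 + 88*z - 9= -7*l^3 - 7*l^2 + 700*l - 32*z^3 + z^2*(-60*l - 28) + z*(-36*l^2 - 28*l + 800) + 700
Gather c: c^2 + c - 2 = c^2 + c - 2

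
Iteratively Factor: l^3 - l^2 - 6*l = (l - 3)*(l^2 + 2*l) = l*(l - 3)*(l + 2)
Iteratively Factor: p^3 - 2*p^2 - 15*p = (p - 5)*(p^2 + 3*p) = (p - 5)*(p + 3)*(p)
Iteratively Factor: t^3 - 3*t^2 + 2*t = (t - 2)*(t^2 - t) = t*(t - 2)*(t - 1)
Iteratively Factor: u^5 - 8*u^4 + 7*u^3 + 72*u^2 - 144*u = (u)*(u^4 - 8*u^3 + 7*u^2 + 72*u - 144) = u*(u - 4)*(u^3 - 4*u^2 - 9*u + 36) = u*(u - 4)*(u + 3)*(u^2 - 7*u + 12) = u*(u - 4)*(u - 3)*(u + 3)*(u - 4)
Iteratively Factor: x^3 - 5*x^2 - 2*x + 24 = (x + 2)*(x^2 - 7*x + 12) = (x - 3)*(x + 2)*(x - 4)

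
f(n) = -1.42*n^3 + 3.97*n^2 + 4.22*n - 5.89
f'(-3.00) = -57.94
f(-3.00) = 55.52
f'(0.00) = 4.22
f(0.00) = -5.89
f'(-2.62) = -45.83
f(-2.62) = 35.84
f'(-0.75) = -4.13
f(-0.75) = -6.22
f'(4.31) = -40.69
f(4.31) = -27.64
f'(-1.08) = -9.32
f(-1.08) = -4.03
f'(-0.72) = -3.71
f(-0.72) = -6.34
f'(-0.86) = -5.76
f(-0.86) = -5.68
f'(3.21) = -14.19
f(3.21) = 1.60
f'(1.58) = 6.13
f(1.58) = 5.09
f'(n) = -4.26*n^2 + 7.94*n + 4.22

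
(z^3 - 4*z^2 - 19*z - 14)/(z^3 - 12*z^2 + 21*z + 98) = (z + 1)/(z - 7)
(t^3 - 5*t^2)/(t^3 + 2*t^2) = (t - 5)/(t + 2)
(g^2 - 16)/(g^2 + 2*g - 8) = (g - 4)/(g - 2)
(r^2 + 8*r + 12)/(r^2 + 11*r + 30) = (r + 2)/(r + 5)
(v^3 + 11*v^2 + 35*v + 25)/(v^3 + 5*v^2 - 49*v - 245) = (v^2 + 6*v + 5)/(v^2 - 49)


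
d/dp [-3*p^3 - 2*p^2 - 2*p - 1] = -9*p^2 - 4*p - 2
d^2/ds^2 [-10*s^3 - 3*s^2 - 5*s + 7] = -60*s - 6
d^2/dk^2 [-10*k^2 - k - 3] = -20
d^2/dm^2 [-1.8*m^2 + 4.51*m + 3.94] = -3.60000000000000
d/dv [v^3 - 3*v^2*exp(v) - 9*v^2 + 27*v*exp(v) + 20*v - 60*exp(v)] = -3*v^2*exp(v) + 3*v^2 + 21*v*exp(v) - 18*v - 33*exp(v) + 20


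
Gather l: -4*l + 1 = 1 - 4*l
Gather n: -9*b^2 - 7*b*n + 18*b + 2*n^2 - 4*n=-9*b^2 + 18*b + 2*n^2 + n*(-7*b - 4)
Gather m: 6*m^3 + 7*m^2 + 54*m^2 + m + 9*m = 6*m^3 + 61*m^2 + 10*m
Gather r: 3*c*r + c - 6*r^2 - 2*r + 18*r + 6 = c - 6*r^2 + r*(3*c + 16) + 6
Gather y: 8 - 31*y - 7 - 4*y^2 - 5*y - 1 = -4*y^2 - 36*y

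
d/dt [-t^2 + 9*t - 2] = 9 - 2*t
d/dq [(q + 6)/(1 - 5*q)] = 31/(5*q - 1)^2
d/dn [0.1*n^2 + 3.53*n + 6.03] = 0.2*n + 3.53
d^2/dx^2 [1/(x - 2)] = 2/(x - 2)^3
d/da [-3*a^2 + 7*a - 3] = 7 - 6*a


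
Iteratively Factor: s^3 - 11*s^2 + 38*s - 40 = (s - 4)*(s^2 - 7*s + 10) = (s - 5)*(s - 4)*(s - 2)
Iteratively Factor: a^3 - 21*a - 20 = (a + 1)*(a^2 - a - 20) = (a + 1)*(a + 4)*(a - 5)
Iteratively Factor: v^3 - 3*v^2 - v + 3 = (v + 1)*(v^2 - 4*v + 3) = (v - 3)*(v + 1)*(v - 1)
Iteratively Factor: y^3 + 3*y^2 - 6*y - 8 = (y + 4)*(y^2 - y - 2) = (y - 2)*(y + 4)*(y + 1)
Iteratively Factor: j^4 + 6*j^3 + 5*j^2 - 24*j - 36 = (j + 3)*(j^3 + 3*j^2 - 4*j - 12) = (j - 2)*(j + 3)*(j^2 + 5*j + 6) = (j - 2)*(j + 3)^2*(j + 2)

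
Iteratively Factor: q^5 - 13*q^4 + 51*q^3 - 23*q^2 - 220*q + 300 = (q - 5)*(q^4 - 8*q^3 + 11*q^2 + 32*q - 60) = (q - 5)*(q - 3)*(q^3 - 5*q^2 - 4*q + 20) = (q - 5)*(q - 3)*(q + 2)*(q^2 - 7*q + 10) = (q - 5)^2*(q - 3)*(q + 2)*(q - 2)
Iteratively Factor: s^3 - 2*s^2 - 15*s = (s - 5)*(s^2 + 3*s) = s*(s - 5)*(s + 3)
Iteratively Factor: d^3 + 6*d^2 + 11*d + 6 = (d + 3)*(d^2 + 3*d + 2) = (d + 2)*(d + 3)*(d + 1)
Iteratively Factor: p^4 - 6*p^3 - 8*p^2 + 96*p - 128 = (p - 2)*(p^3 - 4*p^2 - 16*p + 64) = (p - 4)*(p - 2)*(p^2 - 16) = (p - 4)*(p - 2)*(p + 4)*(p - 4)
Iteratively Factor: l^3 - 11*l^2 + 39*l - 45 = (l - 5)*(l^2 - 6*l + 9) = (l - 5)*(l - 3)*(l - 3)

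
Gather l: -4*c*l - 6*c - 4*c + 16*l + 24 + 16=-10*c + l*(16 - 4*c) + 40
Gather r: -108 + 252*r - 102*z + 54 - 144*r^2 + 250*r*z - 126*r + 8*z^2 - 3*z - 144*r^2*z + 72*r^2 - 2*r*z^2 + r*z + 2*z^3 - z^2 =r^2*(-144*z - 72) + r*(-2*z^2 + 251*z + 126) + 2*z^3 + 7*z^2 - 105*z - 54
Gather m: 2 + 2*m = 2*m + 2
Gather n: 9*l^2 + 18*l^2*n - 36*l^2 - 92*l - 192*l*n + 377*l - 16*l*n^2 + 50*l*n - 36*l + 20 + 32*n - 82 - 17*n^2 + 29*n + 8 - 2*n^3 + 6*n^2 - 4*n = -27*l^2 + 249*l - 2*n^3 + n^2*(-16*l - 11) + n*(18*l^2 - 142*l + 57) - 54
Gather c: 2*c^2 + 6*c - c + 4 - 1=2*c^2 + 5*c + 3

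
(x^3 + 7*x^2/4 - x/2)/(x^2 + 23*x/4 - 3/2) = x*(x + 2)/(x + 6)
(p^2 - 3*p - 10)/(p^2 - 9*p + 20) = (p + 2)/(p - 4)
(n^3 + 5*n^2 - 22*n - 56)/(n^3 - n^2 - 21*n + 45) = (n^3 + 5*n^2 - 22*n - 56)/(n^3 - n^2 - 21*n + 45)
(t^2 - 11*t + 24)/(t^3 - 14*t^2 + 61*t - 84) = (t - 8)/(t^2 - 11*t + 28)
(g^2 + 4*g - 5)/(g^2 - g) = (g + 5)/g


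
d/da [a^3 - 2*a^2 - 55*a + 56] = 3*a^2 - 4*a - 55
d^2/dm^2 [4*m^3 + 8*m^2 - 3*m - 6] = 24*m + 16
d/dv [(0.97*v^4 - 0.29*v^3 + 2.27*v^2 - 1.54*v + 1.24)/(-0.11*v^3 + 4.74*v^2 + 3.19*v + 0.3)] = (-0.1067*v^6 + 9.1956*v^5 + 8.158*v^4 - 1.025*v^3 + 14.6891*v^2 - 10.3932*v - 4.4176)/(0.0121*v^6 - 1.0428*v^5 + 21.7658*v^4 + 30.1752*v^3 + 13.0201*v^2 + 1.914*v + 0.09)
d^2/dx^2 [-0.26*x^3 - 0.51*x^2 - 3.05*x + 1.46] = -1.56*x - 1.02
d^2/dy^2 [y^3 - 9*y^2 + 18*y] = 6*y - 18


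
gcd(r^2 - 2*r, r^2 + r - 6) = r - 2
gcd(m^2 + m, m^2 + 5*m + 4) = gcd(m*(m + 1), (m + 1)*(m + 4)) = m + 1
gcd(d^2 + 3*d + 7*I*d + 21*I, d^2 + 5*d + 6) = d + 3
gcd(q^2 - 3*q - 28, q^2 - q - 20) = q + 4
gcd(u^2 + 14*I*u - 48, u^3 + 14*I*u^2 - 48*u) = u^2 + 14*I*u - 48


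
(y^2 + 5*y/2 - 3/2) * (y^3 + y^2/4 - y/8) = y^5 + 11*y^4/4 - y^3 - 11*y^2/16 + 3*y/16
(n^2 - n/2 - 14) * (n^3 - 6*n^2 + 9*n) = n^5 - 13*n^4/2 - 2*n^3 + 159*n^2/2 - 126*n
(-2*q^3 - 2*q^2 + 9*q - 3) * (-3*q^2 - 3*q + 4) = 6*q^5 + 12*q^4 - 29*q^3 - 26*q^2 + 45*q - 12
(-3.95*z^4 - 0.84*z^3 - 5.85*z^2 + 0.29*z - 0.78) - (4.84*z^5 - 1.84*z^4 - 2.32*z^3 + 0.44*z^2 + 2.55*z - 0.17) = -4.84*z^5 - 2.11*z^4 + 1.48*z^3 - 6.29*z^2 - 2.26*z - 0.61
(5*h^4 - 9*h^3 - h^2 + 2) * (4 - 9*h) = -45*h^5 + 101*h^4 - 27*h^3 - 4*h^2 - 18*h + 8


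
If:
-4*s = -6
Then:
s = 3/2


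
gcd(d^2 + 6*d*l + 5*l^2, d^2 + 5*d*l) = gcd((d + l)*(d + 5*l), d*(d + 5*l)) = d + 5*l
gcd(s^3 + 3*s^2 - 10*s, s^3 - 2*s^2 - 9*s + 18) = s - 2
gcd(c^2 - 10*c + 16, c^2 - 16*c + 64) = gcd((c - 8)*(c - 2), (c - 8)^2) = c - 8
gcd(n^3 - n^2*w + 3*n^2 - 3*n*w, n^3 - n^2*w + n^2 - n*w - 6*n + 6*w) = -n^2 + n*w - 3*n + 3*w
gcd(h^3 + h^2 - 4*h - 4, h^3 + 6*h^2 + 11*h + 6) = h^2 + 3*h + 2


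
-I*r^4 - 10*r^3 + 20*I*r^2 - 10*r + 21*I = (r - 7*I)*(r - 3*I)*(r - I)*(-I*r + 1)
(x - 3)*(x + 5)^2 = x^3 + 7*x^2 - 5*x - 75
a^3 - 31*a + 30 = (a - 5)*(a - 1)*(a + 6)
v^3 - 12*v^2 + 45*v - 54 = (v - 6)*(v - 3)^2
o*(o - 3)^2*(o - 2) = o^4 - 8*o^3 + 21*o^2 - 18*o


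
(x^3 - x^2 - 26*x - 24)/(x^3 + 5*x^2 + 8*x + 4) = (x^2 - 2*x - 24)/(x^2 + 4*x + 4)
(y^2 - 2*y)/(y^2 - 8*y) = (y - 2)/(y - 8)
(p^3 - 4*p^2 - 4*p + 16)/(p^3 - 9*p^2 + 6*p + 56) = (p - 2)/(p - 7)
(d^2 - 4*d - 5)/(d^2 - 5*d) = (d + 1)/d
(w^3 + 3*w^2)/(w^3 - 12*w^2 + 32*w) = w*(w + 3)/(w^2 - 12*w + 32)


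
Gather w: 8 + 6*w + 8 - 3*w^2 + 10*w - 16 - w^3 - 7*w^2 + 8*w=-w^3 - 10*w^2 + 24*w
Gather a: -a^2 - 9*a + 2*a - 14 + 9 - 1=-a^2 - 7*a - 6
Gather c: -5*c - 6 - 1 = -5*c - 7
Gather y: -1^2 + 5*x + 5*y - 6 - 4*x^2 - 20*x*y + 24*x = -4*x^2 + 29*x + y*(5 - 20*x) - 7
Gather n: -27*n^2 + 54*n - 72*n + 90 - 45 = -27*n^2 - 18*n + 45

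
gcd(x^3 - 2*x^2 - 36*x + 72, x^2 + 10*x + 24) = x + 6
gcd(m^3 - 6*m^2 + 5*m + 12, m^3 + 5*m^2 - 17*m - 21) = m^2 - 2*m - 3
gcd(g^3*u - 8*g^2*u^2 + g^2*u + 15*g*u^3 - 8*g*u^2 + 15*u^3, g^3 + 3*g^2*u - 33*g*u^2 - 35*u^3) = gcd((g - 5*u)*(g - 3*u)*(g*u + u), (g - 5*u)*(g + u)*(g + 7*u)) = -g + 5*u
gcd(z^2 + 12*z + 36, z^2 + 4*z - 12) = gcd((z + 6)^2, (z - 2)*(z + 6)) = z + 6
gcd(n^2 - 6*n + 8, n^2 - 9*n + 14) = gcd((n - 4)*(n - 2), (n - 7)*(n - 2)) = n - 2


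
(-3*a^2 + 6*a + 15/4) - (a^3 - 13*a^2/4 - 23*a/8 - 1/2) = -a^3 + a^2/4 + 71*a/8 + 17/4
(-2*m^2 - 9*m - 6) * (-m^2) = 2*m^4 + 9*m^3 + 6*m^2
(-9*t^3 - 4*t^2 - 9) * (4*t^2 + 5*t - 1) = -36*t^5 - 61*t^4 - 11*t^3 - 32*t^2 - 45*t + 9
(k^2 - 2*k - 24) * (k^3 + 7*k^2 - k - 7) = k^5 + 5*k^4 - 39*k^3 - 173*k^2 + 38*k + 168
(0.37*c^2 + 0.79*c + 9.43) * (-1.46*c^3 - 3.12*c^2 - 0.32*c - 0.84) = -0.5402*c^5 - 2.3078*c^4 - 16.351*c^3 - 29.9852*c^2 - 3.6812*c - 7.9212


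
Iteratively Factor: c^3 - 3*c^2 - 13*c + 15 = (c - 1)*(c^2 - 2*c - 15) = (c - 5)*(c - 1)*(c + 3)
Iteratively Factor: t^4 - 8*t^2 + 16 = (t + 2)*(t^3 - 2*t^2 - 4*t + 8) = (t - 2)*(t + 2)*(t^2 - 4) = (t - 2)*(t + 2)^2*(t - 2)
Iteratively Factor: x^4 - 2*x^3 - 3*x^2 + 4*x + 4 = (x + 1)*(x^3 - 3*x^2 + 4) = (x + 1)^2*(x^2 - 4*x + 4) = (x - 2)*(x + 1)^2*(x - 2)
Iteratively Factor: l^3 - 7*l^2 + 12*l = (l - 4)*(l^2 - 3*l) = (l - 4)*(l - 3)*(l)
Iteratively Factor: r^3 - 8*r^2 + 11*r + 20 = (r + 1)*(r^2 - 9*r + 20) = (r - 4)*(r + 1)*(r - 5)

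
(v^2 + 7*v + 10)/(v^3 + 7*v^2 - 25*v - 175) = (v + 2)/(v^2 + 2*v - 35)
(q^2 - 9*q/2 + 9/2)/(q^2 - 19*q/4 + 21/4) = 2*(2*q - 3)/(4*q - 7)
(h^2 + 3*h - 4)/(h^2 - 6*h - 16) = (-h^2 - 3*h + 4)/(-h^2 + 6*h + 16)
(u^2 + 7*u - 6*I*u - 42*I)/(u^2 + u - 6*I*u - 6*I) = (u + 7)/(u + 1)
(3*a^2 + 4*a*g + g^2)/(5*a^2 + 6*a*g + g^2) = (3*a + g)/(5*a + g)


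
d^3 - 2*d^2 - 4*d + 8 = (d - 2)^2*(d + 2)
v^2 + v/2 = v*(v + 1/2)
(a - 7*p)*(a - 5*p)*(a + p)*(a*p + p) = a^4*p - 11*a^3*p^2 + a^3*p + 23*a^2*p^3 - 11*a^2*p^2 + 35*a*p^4 + 23*a*p^3 + 35*p^4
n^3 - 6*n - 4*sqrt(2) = (n - 2*sqrt(2))*(n + sqrt(2))^2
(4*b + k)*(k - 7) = 4*b*k - 28*b + k^2 - 7*k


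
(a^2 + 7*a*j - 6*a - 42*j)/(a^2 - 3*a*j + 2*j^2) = (a^2 + 7*a*j - 6*a - 42*j)/(a^2 - 3*a*j + 2*j^2)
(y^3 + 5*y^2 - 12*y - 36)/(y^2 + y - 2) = (y^2 + 3*y - 18)/(y - 1)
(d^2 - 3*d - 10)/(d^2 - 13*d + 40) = (d + 2)/(d - 8)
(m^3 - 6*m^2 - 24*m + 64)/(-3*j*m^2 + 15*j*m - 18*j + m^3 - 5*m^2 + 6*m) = (-m^2 + 4*m + 32)/(3*j*m - 9*j - m^2 + 3*m)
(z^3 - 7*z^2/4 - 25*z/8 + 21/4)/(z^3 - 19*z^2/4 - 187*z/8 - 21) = (2*z^2 - 7*z + 6)/(2*z^2 - 13*z - 24)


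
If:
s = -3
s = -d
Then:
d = 3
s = -3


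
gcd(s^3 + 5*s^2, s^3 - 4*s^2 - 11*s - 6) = 1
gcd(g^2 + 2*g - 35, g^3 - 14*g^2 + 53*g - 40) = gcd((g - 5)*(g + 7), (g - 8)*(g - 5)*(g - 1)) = g - 5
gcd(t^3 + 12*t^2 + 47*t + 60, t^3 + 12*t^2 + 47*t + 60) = t^3 + 12*t^2 + 47*t + 60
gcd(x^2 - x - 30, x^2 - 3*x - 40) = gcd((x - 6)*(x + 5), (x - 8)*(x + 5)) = x + 5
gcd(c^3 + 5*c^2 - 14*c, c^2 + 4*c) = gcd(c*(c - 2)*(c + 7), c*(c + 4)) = c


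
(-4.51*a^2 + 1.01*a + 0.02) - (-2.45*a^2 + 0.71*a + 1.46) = -2.06*a^2 + 0.3*a - 1.44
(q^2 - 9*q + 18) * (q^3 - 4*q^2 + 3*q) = q^5 - 13*q^4 + 57*q^3 - 99*q^2 + 54*q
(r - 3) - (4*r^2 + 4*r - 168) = -4*r^2 - 3*r + 165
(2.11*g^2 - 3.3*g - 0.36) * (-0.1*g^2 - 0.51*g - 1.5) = -0.211*g^4 - 0.7461*g^3 - 1.446*g^2 + 5.1336*g + 0.54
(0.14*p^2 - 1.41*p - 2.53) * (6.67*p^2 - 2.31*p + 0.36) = 0.9338*p^4 - 9.7281*p^3 - 13.5676*p^2 + 5.3367*p - 0.9108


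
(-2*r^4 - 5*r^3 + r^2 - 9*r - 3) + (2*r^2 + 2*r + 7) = -2*r^4 - 5*r^3 + 3*r^2 - 7*r + 4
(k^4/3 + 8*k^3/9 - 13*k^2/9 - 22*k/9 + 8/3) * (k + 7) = k^5/3 + 29*k^4/9 + 43*k^3/9 - 113*k^2/9 - 130*k/9 + 56/3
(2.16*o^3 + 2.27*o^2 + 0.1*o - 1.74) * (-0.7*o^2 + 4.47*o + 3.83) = -1.512*o^5 + 8.0662*o^4 + 18.3497*o^3 + 10.3591*o^2 - 7.3948*o - 6.6642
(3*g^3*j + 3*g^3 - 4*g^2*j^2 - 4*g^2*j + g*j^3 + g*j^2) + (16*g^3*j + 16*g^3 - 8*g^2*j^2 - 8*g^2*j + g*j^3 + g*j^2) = 19*g^3*j + 19*g^3 - 12*g^2*j^2 - 12*g^2*j + 2*g*j^3 + 2*g*j^2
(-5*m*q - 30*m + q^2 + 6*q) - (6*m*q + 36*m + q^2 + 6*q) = -11*m*q - 66*m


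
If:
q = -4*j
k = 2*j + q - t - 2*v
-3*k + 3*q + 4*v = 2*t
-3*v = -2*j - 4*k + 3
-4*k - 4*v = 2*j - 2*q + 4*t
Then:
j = -6/31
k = 24/31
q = 24/31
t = -6/31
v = -3/31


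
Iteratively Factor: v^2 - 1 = (v + 1)*(v - 1)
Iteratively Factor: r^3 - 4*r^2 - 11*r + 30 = (r - 5)*(r^2 + r - 6) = (r - 5)*(r + 3)*(r - 2)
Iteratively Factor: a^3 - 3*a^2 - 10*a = (a - 5)*(a^2 + 2*a) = a*(a - 5)*(a + 2)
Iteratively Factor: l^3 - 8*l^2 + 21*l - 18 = (l - 3)*(l^2 - 5*l + 6) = (l - 3)^2*(l - 2)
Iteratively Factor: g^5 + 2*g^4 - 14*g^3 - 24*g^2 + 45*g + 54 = (g + 3)*(g^4 - g^3 - 11*g^2 + 9*g + 18) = (g - 2)*(g + 3)*(g^3 + g^2 - 9*g - 9) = (g - 3)*(g - 2)*(g + 3)*(g^2 + 4*g + 3) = (g - 3)*(g - 2)*(g + 3)^2*(g + 1)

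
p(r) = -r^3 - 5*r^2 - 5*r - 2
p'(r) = -3*r^2 - 10*r - 5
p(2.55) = -63.84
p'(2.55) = -50.01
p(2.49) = -60.89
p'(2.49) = -48.50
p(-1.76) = -3.24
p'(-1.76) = 3.31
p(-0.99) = -0.98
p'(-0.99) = 1.96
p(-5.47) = 39.41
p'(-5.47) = -40.06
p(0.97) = -12.47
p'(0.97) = -17.52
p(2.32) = -53.00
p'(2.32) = -44.35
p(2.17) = -46.61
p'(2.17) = -40.83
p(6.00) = -428.00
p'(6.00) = -173.00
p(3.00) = -89.00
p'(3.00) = -62.00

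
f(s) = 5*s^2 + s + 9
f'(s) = 10*s + 1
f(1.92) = 29.35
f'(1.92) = 20.20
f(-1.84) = 24.09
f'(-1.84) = -17.40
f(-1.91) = 25.33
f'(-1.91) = -18.10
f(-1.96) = 26.25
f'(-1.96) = -18.60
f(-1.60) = 20.20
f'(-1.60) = -15.00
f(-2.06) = 28.16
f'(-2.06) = -19.60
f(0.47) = 10.57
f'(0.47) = 5.70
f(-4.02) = 85.78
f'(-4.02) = -39.20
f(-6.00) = 183.00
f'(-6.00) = -59.00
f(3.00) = 57.00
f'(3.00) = 31.00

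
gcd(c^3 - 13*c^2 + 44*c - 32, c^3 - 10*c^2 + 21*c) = 1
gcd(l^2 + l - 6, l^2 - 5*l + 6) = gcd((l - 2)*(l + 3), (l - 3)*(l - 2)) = l - 2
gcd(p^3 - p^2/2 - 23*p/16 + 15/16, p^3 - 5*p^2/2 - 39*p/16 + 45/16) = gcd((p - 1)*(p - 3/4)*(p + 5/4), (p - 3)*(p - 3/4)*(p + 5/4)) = p^2 + p/2 - 15/16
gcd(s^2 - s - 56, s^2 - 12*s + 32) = s - 8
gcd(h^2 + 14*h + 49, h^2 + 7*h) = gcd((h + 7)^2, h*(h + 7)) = h + 7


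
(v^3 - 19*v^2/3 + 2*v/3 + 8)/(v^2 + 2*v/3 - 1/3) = (3*v^2 - 22*v + 24)/(3*v - 1)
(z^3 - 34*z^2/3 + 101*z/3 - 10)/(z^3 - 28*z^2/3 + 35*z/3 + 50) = (3*z - 1)/(3*z + 5)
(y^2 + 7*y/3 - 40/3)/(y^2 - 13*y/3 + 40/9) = 3*(y + 5)/(3*y - 5)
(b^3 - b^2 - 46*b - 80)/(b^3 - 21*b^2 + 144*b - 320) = (b^2 + 7*b + 10)/(b^2 - 13*b + 40)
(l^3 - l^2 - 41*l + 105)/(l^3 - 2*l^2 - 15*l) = (l^2 + 4*l - 21)/(l*(l + 3))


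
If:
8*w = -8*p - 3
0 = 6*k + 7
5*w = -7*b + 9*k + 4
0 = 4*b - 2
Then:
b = 1/2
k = -7/6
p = 13/8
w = -2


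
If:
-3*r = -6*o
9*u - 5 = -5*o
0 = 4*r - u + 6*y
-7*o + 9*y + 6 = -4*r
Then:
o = 41/71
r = 82/71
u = 50/213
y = -467/639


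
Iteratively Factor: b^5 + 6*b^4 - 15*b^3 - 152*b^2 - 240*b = (b + 4)*(b^4 + 2*b^3 - 23*b^2 - 60*b) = (b + 3)*(b + 4)*(b^3 - b^2 - 20*b) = b*(b + 3)*(b + 4)*(b^2 - b - 20) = b*(b - 5)*(b + 3)*(b + 4)*(b + 4)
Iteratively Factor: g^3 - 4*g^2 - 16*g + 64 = (g - 4)*(g^2 - 16) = (g - 4)^2*(g + 4)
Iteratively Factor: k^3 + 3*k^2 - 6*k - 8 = (k + 1)*(k^2 + 2*k - 8) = (k + 1)*(k + 4)*(k - 2)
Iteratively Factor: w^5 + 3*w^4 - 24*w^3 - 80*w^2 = (w)*(w^4 + 3*w^3 - 24*w^2 - 80*w) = w*(w + 4)*(w^3 - w^2 - 20*w) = w^2*(w + 4)*(w^2 - w - 20) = w^2*(w + 4)^2*(w - 5)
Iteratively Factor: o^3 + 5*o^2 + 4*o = (o)*(o^2 + 5*o + 4) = o*(o + 4)*(o + 1)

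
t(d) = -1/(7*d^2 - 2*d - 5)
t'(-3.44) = -0.01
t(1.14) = -0.55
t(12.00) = 0.00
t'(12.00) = 0.00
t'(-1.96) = -0.04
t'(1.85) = 0.10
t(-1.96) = -0.04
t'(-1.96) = -0.04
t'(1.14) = 4.23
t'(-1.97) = -0.04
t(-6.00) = 0.00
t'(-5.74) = -0.00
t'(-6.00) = 0.00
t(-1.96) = -0.04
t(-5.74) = -0.00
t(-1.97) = -0.04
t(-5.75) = -0.00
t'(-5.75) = -0.00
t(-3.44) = -0.01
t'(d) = -(2 - 14*d)/(7*d^2 - 2*d - 5)^2 = 2*(7*d - 1)/(-7*d^2 + 2*d + 5)^2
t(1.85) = -0.07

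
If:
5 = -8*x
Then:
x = -5/8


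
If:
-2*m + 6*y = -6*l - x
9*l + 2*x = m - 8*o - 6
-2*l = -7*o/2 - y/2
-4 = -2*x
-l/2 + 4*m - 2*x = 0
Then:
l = -216/349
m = 322/349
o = -153/349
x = 2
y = 207/349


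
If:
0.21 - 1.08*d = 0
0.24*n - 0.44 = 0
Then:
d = 0.19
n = 1.83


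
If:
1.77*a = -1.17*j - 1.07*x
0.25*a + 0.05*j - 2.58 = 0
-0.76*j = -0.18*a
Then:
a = 9.85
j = 2.33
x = -18.85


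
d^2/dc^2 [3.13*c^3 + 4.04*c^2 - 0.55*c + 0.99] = 18.78*c + 8.08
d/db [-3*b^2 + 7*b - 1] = 7 - 6*b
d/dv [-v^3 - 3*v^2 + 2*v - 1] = -3*v^2 - 6*v + 2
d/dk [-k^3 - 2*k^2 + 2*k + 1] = -3*k^2 - 4*k + 2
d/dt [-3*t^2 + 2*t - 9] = 2 - 6*t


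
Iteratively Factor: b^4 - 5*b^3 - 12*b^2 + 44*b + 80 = (b - 4)*(b^3 - b^2 - 16*b - 20) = (b - 4)*(b + 2)*(b^2 - 3*b - 10) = (b - 5)*(b - 4)*(b + 2)*(b + 2)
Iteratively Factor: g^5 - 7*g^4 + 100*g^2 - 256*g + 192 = (g - 2)*(g^4 - 5*g^3 - 10*g^2 + 80*g - 96) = (g - 2)^2*(g^3 - 3*g^2 - 16*g + 48) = (g - 3)*(g - 2)^2*(g^2 - 16) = (g - 4)*(g - 3)*(g - 2)^2*(g + 4)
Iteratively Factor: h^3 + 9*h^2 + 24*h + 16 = (h + 4)*(h^2 + 5*h + 4) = (h + 1)*(h + 4)*(h + 4)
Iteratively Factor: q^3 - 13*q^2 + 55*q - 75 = (q - 5)*(q^2 - 8*q + 15) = (q - 5)*(q - 3)*(q - 5)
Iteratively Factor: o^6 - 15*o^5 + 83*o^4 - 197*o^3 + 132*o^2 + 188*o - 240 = (o - 2)*(o^5 - 13*o^4 + 57*o^3 - 83*o^2 - 34*o + 120) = (o - 2)*(o + 1)*(o^4 - 14*o^3 + 71*o^2 - 154*o + 120) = (o - 4)*(o - 2)*(o + 1)*(o^3 - 10*o^2 + 31*o - 30) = (o - 4)*(o - 3)*(o - 2)*(o + 1)*(o^2 - 7*o + 10) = (o - 5)*(o - 4)*(o - 3)*(o - 2)*(o + 1)*(o - 2)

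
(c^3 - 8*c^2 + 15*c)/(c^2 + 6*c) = (c^2 - 8*c + 15)/(c + 6)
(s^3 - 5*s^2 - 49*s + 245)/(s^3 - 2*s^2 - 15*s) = (s^2 - 49)/(s*(s + 3))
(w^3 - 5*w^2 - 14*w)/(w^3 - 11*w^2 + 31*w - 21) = w*(w + 2)/(w^2 - 4*w + 3)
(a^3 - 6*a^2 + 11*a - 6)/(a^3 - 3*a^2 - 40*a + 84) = (a^2 - 4*a + 3)/(a^2 - a - 42)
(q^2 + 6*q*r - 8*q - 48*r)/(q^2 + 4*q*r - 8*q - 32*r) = (q + 6*r)/(q + 4*r)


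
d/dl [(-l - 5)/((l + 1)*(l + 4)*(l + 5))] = (2*l + 5)/((l + 1)^2*(l + 4)^2)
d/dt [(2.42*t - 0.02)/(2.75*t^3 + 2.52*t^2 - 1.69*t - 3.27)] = (-13.31*t^3 - 5.9334*t^2 + 0.1008*t - 7.9472)/(7.5625*t^6 + 13.86*t^5 - 2.9446*t^4 - 26.5026*t^3 - 13.6247*t^2 + 11.0526*t + 10.6929)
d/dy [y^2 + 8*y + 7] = 2*y + 8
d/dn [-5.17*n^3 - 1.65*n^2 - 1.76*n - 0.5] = -15.51*n^2 - 3.3*n - 1.76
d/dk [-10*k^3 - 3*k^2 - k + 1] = -30*k^2 - 6*k - 1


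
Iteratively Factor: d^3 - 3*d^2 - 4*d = (d - 4)*(d^2 + d) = (d - 4)*(d + 1)*(d)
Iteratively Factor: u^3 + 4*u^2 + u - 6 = (u - 1)*(u^2 + 5*u + 6) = (u - 1)*(u + 3)*(u + 2)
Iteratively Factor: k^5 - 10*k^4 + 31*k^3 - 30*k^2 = (k - 5)*(k^4 - 5*k^3 + 6*k^2) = (k - 5)*(k - 2)*(k^3 - 3*k^2) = (k - 5)*(k - 3)*(k - 2)*(k^2) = k*(k - 5)*(k - 3)*(k - 2)*(k)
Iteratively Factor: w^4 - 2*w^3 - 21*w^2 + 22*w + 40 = (w - 2)*(w^3 - 21*w - 20) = (w - 2)*(w + 4)*(w^2 - 4*w - 5) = (w - 2)*(w + 1)*(w + 4)*(w - 5)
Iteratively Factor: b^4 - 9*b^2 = (b)*(b^3 - 9*b) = b*(b + 3)*(b^2 - 3*b) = b*(b - 3)*(b + 3)*(b)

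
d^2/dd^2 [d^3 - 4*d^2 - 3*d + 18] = 6*d - 8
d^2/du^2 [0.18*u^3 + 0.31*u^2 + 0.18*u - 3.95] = 1.08*u + 0.62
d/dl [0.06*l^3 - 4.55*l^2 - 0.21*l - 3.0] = 0.18*l^2 - 9.1*l - 0.21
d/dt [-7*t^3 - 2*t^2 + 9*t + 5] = -21*t^2 - 4*t + 9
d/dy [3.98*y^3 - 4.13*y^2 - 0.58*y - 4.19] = 11.94*y^2 - 8.26*y - 0.58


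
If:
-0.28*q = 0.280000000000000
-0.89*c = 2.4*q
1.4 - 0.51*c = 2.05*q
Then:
No Solution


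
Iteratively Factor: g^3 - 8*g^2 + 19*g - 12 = (g - 4)*(g^2 - 4*g + 3) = (g - 4)*(g - 3)*(g - 1)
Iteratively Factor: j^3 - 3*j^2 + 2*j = (j - 2)*(j^2 - j) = (j - 2)*(j - 1)*(j)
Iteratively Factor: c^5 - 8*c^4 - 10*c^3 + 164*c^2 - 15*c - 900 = (c + 3)*(c^4 - 11*c^3 + 23*c^2 + 95*c - 300) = (c - 5)*(c + 3)*(c^3 - 6*c^2 - 7*c + 60) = (c - 5)^2*(c + 3)*(c^2 - c - 12) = (c - 5)^2*(c + 3)^2*(c - 4)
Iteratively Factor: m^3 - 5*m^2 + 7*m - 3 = (m - 1)*(m^2 - 4*m + 3) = (m - 1)^2*(m - 3)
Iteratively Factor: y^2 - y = (y - 1)*(y)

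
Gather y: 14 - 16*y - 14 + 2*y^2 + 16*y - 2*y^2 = 0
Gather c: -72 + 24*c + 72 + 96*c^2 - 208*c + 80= 96*c^2 - 184*c + 80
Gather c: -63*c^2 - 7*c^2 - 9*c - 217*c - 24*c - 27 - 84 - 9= -70*c^2 - 250*c - 120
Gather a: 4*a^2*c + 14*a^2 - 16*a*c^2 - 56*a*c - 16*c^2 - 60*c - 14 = a^2*(4*c + 14) + a*(-16*c^2 - 56*c) - 16*c^2 - 60*c - 14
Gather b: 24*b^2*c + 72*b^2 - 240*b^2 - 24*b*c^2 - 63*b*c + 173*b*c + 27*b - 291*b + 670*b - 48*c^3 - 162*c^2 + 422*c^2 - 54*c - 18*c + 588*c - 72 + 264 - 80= b^2*(24*c - 168) + b*(-24*c^2 + 110*c + 406) - 48*c^3 + 260*c^2 + 516*c + 112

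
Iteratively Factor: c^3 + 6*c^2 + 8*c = (c)*(c^2 + 6*c + 8) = c*(c + 4)*(c + 2)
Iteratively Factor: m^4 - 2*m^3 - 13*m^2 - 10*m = (m + 2)*(m^3 - 4*m^2 - 5*m) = m*(m + 2)*(m^2 - 4*m - 5) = m*(m + 1)*(m + 2)*(m - 5)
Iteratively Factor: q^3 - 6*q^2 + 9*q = (q - 3)*(q^2 - 3*q) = q*(q - 3)*(q - 3)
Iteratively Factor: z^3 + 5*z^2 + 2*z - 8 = (z + 2)*(z^2 + 3*z - 4) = (z - 1)*(z + 2)*(z + 4)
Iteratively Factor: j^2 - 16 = (j + 4)*(j - 4)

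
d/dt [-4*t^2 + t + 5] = 1 - 8*t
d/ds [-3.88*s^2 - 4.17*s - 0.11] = -7.76*s - 4.17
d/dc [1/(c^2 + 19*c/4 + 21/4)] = 4*(-8*c - 19)/(4*c^2 + 19*c + 21)^2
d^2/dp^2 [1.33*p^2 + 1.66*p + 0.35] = 2.66000000000000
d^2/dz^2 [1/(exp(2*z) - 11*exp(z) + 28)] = ((11 - 4*exp(z))*(exp(2*z) - 11*exp(z) + 28) + 2*(2*exp(z) - 11)^2*exp(z))*exp(z)/(exp(2*z) - 11*exp(z) + 28)^3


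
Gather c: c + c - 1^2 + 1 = 2*c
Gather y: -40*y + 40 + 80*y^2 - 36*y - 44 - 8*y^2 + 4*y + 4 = 72*y^2 - 72*y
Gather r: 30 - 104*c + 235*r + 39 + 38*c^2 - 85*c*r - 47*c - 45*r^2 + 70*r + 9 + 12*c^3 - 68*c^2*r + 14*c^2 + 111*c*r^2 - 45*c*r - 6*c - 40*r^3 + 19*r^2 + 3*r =12*c^3 + 52*c^2 - 157*c - 40*r^3 + r^2*(111*c - 26) + r*(-68*c^2 - 130*c + 308) + 78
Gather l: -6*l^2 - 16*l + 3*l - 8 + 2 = -6*l^2 - 13*l - 6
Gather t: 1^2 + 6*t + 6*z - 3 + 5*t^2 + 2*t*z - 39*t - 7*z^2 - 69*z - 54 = 5*t^2 + t*(2*z - 33) - 7*z^2 - 63*z - 56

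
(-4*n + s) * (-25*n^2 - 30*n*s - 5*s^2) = 100*n^3 + 95*n^2*s - 10*n*s^2 - 5*s^3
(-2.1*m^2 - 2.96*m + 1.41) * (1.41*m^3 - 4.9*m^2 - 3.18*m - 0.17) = -2.961*m^5 + 6.1164*m^4 + 23.1701*m^3 + 2.8608*m^2 - 3.9806*m - 0.2397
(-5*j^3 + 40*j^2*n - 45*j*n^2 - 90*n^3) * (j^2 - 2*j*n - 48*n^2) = -5*j^5 + 50*j^4*n + 115*j^3*n^2 - 1920*j^2*n^3 + 2340*j*n^4 + 4320*n^5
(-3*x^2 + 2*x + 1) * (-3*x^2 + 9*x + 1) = 9*x^4 - 33*x^3 + 12*x^2 + 11*x + 1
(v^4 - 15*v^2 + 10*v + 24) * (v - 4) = v^5 - 4*v^4 - 15*v^3 + 70*v^2 - 16*v - 96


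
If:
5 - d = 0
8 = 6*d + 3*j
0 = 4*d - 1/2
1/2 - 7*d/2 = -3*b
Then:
No Solution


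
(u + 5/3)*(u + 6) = u^2 + 23*u/3 + 10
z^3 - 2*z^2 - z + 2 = (z - 2)*(z - 1)*(z + 1)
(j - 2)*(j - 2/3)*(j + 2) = j^3 - 2*j^2/3 - 4*j + 8/3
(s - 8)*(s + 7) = s^2 - s - 56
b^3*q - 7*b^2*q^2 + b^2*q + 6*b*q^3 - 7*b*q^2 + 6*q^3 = (b - 6*q)*(b - q)*(b*q + q)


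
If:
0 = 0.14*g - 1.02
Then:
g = 7.29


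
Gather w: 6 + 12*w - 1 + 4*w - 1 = 16*w + 4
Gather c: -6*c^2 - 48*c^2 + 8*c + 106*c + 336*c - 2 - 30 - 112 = -54*c^2 + 450*c - 144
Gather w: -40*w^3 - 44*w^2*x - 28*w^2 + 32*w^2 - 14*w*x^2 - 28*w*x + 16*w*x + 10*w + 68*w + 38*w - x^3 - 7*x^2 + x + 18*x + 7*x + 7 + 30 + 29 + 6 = -40*w^3 + w^2*(4 - 44*x) + w*(-14*x^2 - 12*x + 116) - x^3 - 7*x^2 + 26*x + 72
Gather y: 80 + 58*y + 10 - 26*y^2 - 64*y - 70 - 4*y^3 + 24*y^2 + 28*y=-4*y^3 - 2*y^2 + 22*y + 20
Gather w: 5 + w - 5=w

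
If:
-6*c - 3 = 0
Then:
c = -1/2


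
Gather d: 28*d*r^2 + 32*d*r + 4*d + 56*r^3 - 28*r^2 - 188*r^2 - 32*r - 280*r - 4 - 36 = d*(28*r^2 + 32*r + 4) + 56*r^3 - 216*r^2 - 312*r - 40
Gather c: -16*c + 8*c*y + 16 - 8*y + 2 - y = c*(8*y - 16) - 9*y + 18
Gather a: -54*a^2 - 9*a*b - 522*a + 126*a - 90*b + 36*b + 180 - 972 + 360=-54*a^2 + a*(-9*b - 396) - 54*b - 432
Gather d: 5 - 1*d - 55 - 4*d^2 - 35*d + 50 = -4*d^2 - 36*d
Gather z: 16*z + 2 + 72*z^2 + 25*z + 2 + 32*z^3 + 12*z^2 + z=32*z^3 + 84*z^2 + 42*z + 4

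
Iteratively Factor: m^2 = (m)*(m)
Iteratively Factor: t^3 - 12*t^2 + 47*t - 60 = (t - 4)*(t^2 - 8*t + 15) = (t - 4)*(t - 3)*(t - 5)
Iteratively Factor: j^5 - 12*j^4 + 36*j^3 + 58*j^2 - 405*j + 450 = (j + 3)*(j^4 - 15*j^3 + 81*j^2 - 185*j + 150) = (j - 3)*(j + 3)*(j^3 - 12*j^2 + 45*j - 50) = (j - 3)*(j - 2)*(j + 3)*(j^2 - 10*j + 25) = (j - 5)*(j - 3)*(j - 2)*(j + 3)*(j - 5)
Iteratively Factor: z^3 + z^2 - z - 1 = (z + 1)*(z^2 - 1) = (z + 1)^2*(z - 1)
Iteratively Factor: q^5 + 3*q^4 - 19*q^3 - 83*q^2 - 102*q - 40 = (q + 2)*(q^4 + q^3 - 21*q^2 - 41*q - 20) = (q + 2)*(q + 4)*(q^3 - 3*q^2 - 9*q - 5) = (q + 1)*(q + 2)*(q + 4)*(q^2 - 4*q - 5) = (q - 5)*(q + 1)*(q + 2)*(q + 4)*(q + 1)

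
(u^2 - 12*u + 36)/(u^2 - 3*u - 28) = (-u^2 + 12*u - 36)/(-u^2 + 3*u + 28)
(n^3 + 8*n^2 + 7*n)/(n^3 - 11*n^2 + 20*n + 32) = n*(n + 7)/(n^2 - 12*n + 32)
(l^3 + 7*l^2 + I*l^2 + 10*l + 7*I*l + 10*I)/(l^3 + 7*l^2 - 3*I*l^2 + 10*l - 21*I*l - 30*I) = (l + I)/(l - 3*I)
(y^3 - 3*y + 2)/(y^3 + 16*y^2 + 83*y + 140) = (y^3 - 3*y + 2)/(y^3 + 16*y^2 + 83*y + 140)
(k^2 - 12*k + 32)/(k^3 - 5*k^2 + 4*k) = (k - 8)/(k*(k - 1))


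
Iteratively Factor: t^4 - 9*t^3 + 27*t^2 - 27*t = (t - 3)*(t^3 - 6*t^2 + 9*t) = (t - 3)^2*(t^2 - 3*t) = t*(t - 3)^2*(t - 3)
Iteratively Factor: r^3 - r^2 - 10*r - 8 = (r - 4)*(r^2 + 3*r + 2) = (r - 4)*(r + 2)*(r + 1)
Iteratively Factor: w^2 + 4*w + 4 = (w + 2)*(w + 2)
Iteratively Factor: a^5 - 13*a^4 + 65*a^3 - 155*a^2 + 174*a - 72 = (a - 2)*(a^4 - 11*a^3 + 43*a^2 - 69*a + 36) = (a - 3)*(a - 2)*(a^3 - 8*a^2 + 19*a - 12) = (a - 4)*(a - 3)*(a - 2)*(a^2 - 4*a + 3) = (a - 4)*(a - 3)^2*(a - 2)*(a - 1)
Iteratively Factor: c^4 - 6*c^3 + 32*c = (c + 2)*(c^3 - 8*c^2 + 16*c) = (c - 4)*(c + 2)*(c^2 - 4*c) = (c - 4)^2*(c + 2)*(c)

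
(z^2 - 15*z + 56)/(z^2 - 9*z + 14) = (z - 8)/(z - 2)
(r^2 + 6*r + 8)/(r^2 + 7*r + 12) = (r + 2)/(r + 3)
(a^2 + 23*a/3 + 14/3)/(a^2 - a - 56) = (a + 2/3)/(a - 8)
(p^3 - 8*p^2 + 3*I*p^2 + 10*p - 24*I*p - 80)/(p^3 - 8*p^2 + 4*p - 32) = (p + 5*I)/(p + 2*I)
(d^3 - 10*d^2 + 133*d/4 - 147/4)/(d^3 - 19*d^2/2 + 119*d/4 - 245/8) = 2*(d - 3)/(2*d - 5)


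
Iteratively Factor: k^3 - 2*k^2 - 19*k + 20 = (k + 4)*(k^2 - 6*k + 5) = (k - 5)*(k + 4)*(k - 1)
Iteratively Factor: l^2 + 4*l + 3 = (l + 1)*(l + 3)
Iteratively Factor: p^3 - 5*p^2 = (p - 5)*(p^2) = p*(p - 5)*(p)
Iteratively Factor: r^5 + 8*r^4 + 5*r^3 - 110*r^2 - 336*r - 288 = (r + 3)*(r^4 + 5*r^3 - 10*r^2 - 80*r - 96) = (r - 4)*(r + 3)*(r^3 + 9*r^2 + 26*r + 24) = (r - 4)*(r + 2)*(r + 3)*(r^2 + 7*r + 12) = (r - 4)*(r + 2)*(r + 3)^2*(r + 4)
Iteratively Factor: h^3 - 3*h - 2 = (h - 2)*(h^2 + 2*h + 1) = (h - 2)*(h + 1)*(h + 1)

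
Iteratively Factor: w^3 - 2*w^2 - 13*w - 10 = (w - 5)*(w^2 + 3*w + 2) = (w - 5)*(w + 1)*(w + 2)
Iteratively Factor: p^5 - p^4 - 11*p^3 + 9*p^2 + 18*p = (p)*(p^4 - p^3 - 11*p^2 + 9*p + 18) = p*(p - 3)*(p^3 + 2*p^2 - 5*p - 6) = p*(p - 3)*(p + 1)*(p^2 + p - 6) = p*(p - 3)*(p - 2)*(p + 1)*(p + 3)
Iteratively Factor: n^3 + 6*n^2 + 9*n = (n + 3)*(n^2 + 3*n) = n*(n + 3)*(n + 3)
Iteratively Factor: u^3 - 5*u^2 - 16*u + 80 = (u + 4)*(u^2 - 9*u + 20) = (u - 4)*(u + 4)*(u - 5)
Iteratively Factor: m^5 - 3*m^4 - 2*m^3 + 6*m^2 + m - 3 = (m + 1)*(m^4 - 4*m^3 + 2*m^2 + 4*m - 3) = (m - 3)*(m + 1)*(m^3 - m^2 - m + 1) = (m - 3)*(m - 1)*(m + 1)*(m^2 - 1) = (m - 3)*(m - 1)^2*(m + 1)*(m + 1)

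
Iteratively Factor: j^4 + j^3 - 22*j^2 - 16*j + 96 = (j - 2)*(j^3 + 3*j^2 - 16*j - 48) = (j - 4)*(j - 2)*(j^2 + 7*j + 12) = (j - 4)*(j - 2)*(j + 4)*(j + 3)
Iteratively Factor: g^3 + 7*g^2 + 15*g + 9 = (g + 3)*(g^2 + 4*g + 3) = (g + 3)^2*(g + 1)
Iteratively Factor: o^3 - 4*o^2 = (o - 4)*(o^2) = o*(o - 4)*(o)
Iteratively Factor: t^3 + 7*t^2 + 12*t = (t + 3)*(t^2 + 4*t) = (t + 3)*(t + 4)*(t)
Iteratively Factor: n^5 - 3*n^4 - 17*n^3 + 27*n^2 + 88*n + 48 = (n + 1)*(n^4 - 4*n^3 - 13*n^2 + 40*n + 48) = (n - 4)*(n + 1)*(n^3 - 13*n - 12) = (n - 4)*(n + 1)^2*(n^2 - n - 12) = (n - 4)^2*(n + 1)^2*(n + 3)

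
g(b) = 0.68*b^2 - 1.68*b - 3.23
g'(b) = 1.36*b - 1.68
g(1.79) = -4.06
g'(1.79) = 0.75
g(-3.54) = 11.24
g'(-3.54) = -6.49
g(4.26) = 1.95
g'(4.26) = 4.11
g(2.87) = -2.45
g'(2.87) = 2.22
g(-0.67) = -1.80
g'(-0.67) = -2.59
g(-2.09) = 3.25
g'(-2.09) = -4.52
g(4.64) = 3.61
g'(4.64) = 4.63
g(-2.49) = 5.17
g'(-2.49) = -5.07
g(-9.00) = 66.97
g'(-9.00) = -13.92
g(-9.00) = 66.97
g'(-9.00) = -13.92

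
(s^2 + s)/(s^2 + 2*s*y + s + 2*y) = s/(s + 2*y)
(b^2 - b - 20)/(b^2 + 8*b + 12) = (b^2 - b - 20)/(b^2 + 8*b + 12)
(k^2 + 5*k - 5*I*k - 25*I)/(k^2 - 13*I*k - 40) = (k + 5)/(k - 8*I)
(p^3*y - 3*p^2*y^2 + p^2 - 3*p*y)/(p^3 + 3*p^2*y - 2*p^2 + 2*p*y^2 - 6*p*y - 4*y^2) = p*(p^2*y - 3*p*y^2 + p - 3*y)/(p^3 + 3*p^2*y - 2*p^2 + 2*p*y^2 - 6*p*y - 4*y^2)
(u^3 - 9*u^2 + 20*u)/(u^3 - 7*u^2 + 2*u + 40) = u/(u + 2)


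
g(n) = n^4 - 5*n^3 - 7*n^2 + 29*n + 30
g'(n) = 4*n^3 - 15*n^2 - 14*n + 29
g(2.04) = 34.90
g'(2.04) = -28.03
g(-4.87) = 862.75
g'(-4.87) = -720.58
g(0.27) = 37.23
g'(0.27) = 24.21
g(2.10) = 33.17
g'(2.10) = -29.51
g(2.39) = 23.69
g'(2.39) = -35.53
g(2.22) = 29.47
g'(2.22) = -32.24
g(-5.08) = 1023.49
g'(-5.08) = -811.36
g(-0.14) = 25.82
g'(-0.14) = 30.66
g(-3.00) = 96.00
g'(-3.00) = -172.00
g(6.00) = 168.00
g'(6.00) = 269.00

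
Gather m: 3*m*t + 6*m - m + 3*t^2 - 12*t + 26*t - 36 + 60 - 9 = m*(3*t + 5) + 3*t^2 + 14*t + 15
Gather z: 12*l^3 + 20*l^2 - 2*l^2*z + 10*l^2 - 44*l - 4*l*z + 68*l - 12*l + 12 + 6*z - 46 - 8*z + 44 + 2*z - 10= 12*l^3 + 30*l^2 + 12*l + z*(-2*l^2 - 4*l)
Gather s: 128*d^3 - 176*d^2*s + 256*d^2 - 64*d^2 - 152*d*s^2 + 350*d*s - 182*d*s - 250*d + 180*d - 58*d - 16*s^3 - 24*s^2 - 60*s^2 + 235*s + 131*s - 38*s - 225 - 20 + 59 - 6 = 128*d^3 + 192*d^2 - 128*d - 16*s^3 + s^2*(-152*d - 84) + s*(-176*d^2 + 168*d + 328) - 192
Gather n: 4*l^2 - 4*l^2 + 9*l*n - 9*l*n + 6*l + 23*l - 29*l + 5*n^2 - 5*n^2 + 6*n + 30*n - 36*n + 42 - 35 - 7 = 0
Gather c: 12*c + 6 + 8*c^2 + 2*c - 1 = 8*c^2 + 14*c + 5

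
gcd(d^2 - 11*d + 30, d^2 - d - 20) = d - 5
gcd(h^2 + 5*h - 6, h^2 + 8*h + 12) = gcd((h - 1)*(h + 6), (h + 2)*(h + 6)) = h + 6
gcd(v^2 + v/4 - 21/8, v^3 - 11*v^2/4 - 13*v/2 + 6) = 1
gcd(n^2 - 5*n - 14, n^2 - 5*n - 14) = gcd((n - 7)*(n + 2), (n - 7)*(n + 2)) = n^2 - 5*n - 14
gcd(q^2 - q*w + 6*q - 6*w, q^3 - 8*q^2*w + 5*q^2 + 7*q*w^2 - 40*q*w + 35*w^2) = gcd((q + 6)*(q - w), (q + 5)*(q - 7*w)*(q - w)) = q - w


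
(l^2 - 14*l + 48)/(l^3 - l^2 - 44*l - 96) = (l - 6)/(l^2 + 7*l + 12)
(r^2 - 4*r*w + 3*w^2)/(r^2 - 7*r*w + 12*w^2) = (r - w)/(r - 4*w)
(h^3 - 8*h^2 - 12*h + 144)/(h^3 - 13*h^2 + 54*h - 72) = (h^2 - 2*h - 24)/(h^2 - 7*h + 12)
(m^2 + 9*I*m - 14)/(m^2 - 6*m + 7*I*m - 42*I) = (m + 2*I)/(m - 6)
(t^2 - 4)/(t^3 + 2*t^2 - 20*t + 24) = (t + 2)/(t^2 + 4*t - 12)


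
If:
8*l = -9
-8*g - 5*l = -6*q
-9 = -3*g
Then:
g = 3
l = -9/8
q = 49/16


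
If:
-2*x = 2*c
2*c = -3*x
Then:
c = 0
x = 0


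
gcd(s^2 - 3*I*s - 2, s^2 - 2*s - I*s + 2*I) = s - I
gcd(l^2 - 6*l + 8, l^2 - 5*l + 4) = l - 4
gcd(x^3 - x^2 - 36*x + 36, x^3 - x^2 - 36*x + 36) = x^3 - x^2 - 36*x + 36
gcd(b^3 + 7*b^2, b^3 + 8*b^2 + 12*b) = b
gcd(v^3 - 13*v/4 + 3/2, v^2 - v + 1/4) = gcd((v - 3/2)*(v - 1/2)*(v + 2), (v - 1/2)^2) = v - 1/2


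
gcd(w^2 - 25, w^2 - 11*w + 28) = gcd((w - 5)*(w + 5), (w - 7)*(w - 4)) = 1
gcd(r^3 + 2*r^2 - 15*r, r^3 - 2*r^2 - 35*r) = r^2 + 5*r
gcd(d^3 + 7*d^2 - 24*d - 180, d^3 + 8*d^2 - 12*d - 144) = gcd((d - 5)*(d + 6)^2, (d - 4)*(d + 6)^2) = d^2 + 12*d + 36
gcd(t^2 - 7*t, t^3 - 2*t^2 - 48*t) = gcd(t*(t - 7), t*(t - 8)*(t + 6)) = t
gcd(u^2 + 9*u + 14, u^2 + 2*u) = u + 2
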